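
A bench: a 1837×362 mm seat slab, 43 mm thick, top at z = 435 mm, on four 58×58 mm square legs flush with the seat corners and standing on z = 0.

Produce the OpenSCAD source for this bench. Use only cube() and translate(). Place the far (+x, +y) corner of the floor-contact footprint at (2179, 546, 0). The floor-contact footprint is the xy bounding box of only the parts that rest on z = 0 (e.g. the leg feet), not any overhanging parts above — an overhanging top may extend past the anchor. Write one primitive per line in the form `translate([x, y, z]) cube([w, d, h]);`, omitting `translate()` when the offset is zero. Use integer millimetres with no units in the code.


translate([342, 184, 392]) cube([1837, 362, 43]);
translate([342, 184, 0]) cube([58, 58, 392]);
translate([342, 488, 0]) cube([58, 58, 392]);
translate([2121, 184, 0]) cube([58, 58, 392]);
translate([2121, 488, 0]) cube([58, 58, 392]);


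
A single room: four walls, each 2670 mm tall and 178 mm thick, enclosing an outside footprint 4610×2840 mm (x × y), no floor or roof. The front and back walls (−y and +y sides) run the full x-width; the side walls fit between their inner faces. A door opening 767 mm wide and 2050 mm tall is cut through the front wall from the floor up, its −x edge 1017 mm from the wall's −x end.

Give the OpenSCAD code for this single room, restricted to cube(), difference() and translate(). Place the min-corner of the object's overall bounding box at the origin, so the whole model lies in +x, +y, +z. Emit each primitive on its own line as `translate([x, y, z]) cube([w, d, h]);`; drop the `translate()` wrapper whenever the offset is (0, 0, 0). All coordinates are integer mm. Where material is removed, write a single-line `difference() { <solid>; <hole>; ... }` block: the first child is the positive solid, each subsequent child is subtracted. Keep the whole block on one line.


difference() { cube([4610, 178, 2670]); translate([1017, 0, 0]) cube([767, 178, 2050]); }
translate([0, 2662, 0]) cube([4610, 178, 2670]);
translate([0, 178, 0]) cube([178, 2484, 2670]);
translate([4432, 178, 0]) cube([178, 2484, 2670]);


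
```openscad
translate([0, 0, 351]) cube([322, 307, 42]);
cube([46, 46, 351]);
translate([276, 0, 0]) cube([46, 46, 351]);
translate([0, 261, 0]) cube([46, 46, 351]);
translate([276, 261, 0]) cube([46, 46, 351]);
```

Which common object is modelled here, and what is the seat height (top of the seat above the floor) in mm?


A stool. The seat height is 393 mm.

A 322×307×42 slab at z = 351 on four corner posts — a stool. The seat top is 351 + 42 = 393 mm.


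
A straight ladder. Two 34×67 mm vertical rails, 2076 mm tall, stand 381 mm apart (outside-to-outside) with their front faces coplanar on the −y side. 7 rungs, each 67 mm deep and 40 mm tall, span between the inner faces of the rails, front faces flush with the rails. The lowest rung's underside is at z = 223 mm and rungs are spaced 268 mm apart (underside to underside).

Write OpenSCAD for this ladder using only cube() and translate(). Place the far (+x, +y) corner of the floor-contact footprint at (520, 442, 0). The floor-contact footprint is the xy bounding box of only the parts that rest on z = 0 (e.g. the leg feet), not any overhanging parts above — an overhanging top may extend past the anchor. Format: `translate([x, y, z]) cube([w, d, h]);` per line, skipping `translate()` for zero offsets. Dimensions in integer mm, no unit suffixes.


translate([139, 375, 0]) cube([34, 67, 2076]);
translate([486, 375, 0]) cube([34, 67, 2076]);
translate([173, 375, 223]) cube([313, 67, 40]);
translate([173, 375, 491]) cube([313, 67, 40]);
translate([173, 375, 759]) cube([313, 67, 40]);
translate([173, 375, 1027]) cube([313, 67, 40]);
translate([173, 375, 1295]) cube([313, 67, 40]);
translate([173, 375, 1563]) cube([313, 67, 40]);
translate([173, 375, 1831]) cube([313, 67, 40]);


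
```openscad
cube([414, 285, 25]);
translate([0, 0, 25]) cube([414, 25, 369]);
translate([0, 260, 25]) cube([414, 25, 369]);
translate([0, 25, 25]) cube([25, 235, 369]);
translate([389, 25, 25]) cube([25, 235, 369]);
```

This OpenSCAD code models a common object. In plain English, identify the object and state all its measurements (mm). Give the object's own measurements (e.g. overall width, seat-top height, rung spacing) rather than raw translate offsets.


An open-topped rectangular box: outside dimensions 414×285×394 mm, with a uniform wall and base thickness of 25 mm. The base is a full 414×285 slab on the floor; four walls sit on top of the base. The front and back walls (the −y and +y sides) span the full width; the two side walls fit between them.


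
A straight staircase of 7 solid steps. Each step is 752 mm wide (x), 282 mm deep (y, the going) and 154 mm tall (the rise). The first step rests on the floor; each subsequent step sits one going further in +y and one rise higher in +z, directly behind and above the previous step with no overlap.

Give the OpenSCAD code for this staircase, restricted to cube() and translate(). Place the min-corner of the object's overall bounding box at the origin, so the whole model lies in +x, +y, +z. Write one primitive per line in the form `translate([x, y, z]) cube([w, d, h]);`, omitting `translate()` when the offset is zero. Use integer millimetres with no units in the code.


cube([752, 282, 154]);
translate([0, 282, 154]) cube([752, 282, 154]);
translate([0, 564, 308]) cube([752, 282, 154]);
translate([0, 846, 462]) cube([752, 282, 154]);
translate([0, 1128, 616]) cube([752, 282, 154]);
translate([0, 1410, 770]) cube([752, 282, 154]);
translate([0, 1692, 924]) cube([752, 282, 154]);


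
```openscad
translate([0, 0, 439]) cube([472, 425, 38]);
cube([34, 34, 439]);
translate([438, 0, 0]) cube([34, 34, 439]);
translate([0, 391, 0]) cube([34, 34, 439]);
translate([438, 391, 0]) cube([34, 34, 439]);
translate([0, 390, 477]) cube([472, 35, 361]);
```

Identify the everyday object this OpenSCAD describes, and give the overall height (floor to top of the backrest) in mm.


A chair. The overall height is 838 mm.

A slab on four corner posts with a tall panel at the back — a chair. The seat slab sits at z = 439 with thickness 38, and the 361 mm backrest starts at the seat top, so the overall height is 439 + 38 + 361 = 838 mm.


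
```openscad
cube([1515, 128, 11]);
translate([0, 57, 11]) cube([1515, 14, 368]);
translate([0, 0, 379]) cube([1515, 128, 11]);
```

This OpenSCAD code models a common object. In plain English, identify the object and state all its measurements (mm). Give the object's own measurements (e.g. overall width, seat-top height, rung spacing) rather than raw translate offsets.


An I-beam lying along x, 1515 mm long. Overall section height 390 mm. Two flanges 128 mm wide (y) and 11 mm thick, one on the floor and one at the top; a web 14 mm thick runs between them, centred on the flange width.


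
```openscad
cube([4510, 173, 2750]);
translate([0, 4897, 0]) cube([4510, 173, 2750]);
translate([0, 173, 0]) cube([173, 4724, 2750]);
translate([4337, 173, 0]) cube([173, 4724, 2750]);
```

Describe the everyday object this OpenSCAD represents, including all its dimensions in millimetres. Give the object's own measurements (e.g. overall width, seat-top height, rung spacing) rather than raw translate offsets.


The wall frame of a small rectangular building: four walls, each 2750 mm tall and 173 mm thick, enclosing a footprint 4510 mm (x) by 5070 mm (y) outside-to-outside, with no floor or roof. The front and back walls (the −y and +y sides) span the full width; the two side walls fit between them.


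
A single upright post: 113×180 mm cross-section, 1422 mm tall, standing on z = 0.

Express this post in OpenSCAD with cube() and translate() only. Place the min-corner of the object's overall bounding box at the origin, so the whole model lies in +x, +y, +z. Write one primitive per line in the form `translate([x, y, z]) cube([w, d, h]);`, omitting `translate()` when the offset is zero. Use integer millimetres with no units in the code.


cube([113, 180, 1422]);


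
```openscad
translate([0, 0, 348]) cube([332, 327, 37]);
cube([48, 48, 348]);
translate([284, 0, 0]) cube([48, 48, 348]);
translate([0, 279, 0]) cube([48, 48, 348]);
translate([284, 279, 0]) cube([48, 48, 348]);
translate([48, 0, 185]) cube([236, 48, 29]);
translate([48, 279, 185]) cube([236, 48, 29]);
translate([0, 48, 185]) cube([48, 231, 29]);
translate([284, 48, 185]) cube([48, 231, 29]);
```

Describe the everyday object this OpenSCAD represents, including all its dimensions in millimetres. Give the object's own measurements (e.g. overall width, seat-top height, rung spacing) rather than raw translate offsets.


A four-legged stool. The seat is a 332×327×37 mm slab whose top surface is at z = 385 mm; four square legs, each 48×48 mm in cross-section, run from the floor (z = 0) to the underside of the seat, each flush with a corner of the seat. Four stretchers, 48 mm wide and 29 mm tall, connect adjacent legs with their undersides at z = 185 mm, each running between the inner faces of the legs it joins and aligned with the legs' outer faces on the other axis.


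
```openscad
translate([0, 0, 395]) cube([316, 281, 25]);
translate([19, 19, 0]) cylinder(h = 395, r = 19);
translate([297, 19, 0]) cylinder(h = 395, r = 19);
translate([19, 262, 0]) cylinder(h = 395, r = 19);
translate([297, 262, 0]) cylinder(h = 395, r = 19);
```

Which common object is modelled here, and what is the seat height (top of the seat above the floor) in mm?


A stool. The seat height is 420 mm.

A 316×281×25 slab at z = 395 on four corner cylinders — a stool. The seat top is 395 + 25 = 420 mm.


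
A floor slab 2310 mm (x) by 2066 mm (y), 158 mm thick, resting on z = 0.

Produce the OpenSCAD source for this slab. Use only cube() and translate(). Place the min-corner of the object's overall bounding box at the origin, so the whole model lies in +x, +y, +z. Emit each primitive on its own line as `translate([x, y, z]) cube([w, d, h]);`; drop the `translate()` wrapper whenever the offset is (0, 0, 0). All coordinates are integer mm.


cube([2310, 2066, 158]);


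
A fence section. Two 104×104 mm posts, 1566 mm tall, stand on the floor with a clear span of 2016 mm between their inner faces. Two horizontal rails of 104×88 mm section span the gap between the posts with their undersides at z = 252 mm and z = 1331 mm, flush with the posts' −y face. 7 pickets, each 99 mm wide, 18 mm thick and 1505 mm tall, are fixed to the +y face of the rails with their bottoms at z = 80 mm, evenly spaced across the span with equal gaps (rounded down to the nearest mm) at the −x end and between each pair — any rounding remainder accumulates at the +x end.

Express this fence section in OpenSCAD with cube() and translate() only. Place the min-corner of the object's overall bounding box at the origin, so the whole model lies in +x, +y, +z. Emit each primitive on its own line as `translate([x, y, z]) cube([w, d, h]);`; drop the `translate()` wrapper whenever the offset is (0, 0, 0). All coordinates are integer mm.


cube([104, 104, 1566]);
translate([2120, 0, 0]) cube([104, 104, 1566]);
translate([104, 0, 252]) cube([2016, 104, 88]);
translate([104, 0, 1331]) cube([2016, 104, 88]);
translate([269, 104, 80]) cube([99, 18, 1505]);
translate([533, 104, 80]) cube([99, 18, 1505]);
translate([797, 104, 80]) cube([99, 18, 1505]);
translate([1061, 104, 80]) cube([99, 18, 1505]);
translate([1325, 104, 80]) cube([99, 18, 1505]);
translate([1589, 104, 80]) cube([99, 18, 1505]);
translate([1853, 104, 80]) cube([99, 18, 1505]);


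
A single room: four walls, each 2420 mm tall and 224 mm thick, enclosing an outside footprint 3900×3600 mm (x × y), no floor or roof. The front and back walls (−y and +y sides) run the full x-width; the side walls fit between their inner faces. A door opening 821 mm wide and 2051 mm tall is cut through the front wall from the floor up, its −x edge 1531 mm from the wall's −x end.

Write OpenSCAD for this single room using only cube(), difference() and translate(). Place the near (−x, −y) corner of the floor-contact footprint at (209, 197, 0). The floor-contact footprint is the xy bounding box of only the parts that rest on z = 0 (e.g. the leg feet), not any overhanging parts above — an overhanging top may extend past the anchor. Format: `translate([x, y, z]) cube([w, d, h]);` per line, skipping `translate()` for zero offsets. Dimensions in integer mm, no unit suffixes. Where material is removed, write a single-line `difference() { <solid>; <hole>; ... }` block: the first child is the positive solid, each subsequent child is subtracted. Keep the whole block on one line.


difference() { translate([209, 197, 0]) cube([3900, 224, 2420]); translate([1740, 197, 0]) cube([821, 224, 2051]); }
translate([209, 3573, 0]) cube([3900, 224, 2420]);
translate([209, 421, 0]) cube([224, 3152, 2420]);
translate([3885, 421, 0]) cube([224, 3152, 2420]);


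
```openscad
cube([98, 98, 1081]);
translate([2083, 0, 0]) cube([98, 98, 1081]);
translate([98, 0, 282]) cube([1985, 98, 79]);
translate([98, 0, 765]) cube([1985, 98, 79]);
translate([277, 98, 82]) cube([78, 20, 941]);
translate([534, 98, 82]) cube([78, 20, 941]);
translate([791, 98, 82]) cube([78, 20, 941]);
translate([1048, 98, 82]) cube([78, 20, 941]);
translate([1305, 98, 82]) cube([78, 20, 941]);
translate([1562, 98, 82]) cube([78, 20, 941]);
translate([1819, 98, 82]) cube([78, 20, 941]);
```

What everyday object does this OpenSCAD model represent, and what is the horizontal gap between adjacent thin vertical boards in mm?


A fence section. The picket gap is 179 mm.

Two posts, two rails, 7 pickets — a fence section. Span 1985 mm holds 7 pickets of 78 mm with 8 equal gaps: ⌊(1985 − 7·78) / 8⌋ = 179 mm.


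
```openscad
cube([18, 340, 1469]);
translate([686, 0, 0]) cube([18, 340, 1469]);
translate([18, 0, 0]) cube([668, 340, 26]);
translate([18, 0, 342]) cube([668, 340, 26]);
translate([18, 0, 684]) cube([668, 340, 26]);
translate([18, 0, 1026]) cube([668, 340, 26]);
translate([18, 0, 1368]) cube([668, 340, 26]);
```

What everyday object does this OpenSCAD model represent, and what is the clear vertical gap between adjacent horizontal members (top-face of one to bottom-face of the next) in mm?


A bookshelf. The clear shelf gap is 316 mm.

Two tall side panels with 5 horizontal boards between them — a bookshelf. The first two shelf undersides are at z = 0 and z = 342; with shelf thickness 26, the clear gap is 342 − 0 − 26 = 316 mm.


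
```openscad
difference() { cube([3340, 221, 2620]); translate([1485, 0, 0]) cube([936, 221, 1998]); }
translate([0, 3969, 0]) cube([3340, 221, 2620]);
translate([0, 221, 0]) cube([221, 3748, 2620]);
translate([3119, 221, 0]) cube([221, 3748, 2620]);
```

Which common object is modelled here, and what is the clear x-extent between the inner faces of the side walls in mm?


A single room. The interior width is 2898 mm.

Four walls enclosing a rectangle with a door in the front wall — a room. Outside width 3340 minus two 221 mm walls gives 2898 mm.


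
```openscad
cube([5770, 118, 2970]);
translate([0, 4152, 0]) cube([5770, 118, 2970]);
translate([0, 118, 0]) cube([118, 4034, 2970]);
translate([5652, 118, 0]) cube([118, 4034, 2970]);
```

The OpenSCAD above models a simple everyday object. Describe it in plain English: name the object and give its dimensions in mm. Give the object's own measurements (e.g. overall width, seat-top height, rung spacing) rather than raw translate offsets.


The wall frame of a small rectangular building: four walls, each 2970 mm tall and 118 mm thick, enclosing a footprint 5770 mm (x) by 4270 mm (y) outside-to-outside, with no floor or roof. The front and back walls (the −y and +y sides) span the full width; the two side walls fit between them.


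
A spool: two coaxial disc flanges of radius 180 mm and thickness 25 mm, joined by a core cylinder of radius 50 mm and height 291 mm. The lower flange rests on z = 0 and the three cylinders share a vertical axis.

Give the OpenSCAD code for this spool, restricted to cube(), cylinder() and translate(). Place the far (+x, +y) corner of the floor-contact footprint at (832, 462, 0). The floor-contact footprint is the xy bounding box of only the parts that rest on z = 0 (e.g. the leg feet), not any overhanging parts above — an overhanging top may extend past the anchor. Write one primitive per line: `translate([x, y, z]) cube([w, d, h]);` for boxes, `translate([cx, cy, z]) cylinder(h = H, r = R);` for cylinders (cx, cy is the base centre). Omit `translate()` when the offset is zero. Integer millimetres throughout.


translate([652, 282, 0]) cylinder(h = 25, r = 180);
translate([652, 282, 25]) cylinder(h = 291, r = 50);
translate([652, 282, 316]) cylinder(h = 25, r = 180);


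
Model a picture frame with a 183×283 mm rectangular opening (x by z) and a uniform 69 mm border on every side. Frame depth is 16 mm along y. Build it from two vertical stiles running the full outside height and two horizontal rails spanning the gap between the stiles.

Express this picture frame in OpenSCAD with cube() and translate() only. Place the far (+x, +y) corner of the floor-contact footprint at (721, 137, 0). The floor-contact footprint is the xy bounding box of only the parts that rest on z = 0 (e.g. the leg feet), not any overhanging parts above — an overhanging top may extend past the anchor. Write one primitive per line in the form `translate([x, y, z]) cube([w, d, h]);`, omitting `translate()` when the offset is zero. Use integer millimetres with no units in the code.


translate([400, 121, 0]) cube([69, 16, 421]);
translate([652, 121, 0]) cube([69, 16, 421]);
translate([469, 121, 0]) cube([183, 16, 69]);
translate([469, 121, 352]) cube([183, 16, 69]);


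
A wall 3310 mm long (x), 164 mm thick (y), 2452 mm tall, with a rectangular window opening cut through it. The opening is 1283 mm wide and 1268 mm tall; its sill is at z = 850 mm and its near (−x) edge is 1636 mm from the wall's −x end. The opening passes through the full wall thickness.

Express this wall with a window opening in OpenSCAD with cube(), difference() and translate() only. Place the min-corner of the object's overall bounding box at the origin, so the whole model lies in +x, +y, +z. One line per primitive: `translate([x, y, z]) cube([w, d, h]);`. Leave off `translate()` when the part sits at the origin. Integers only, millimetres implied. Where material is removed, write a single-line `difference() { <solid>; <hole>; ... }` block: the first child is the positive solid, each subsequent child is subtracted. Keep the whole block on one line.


difference() { cube([3310, 164, 2452]); translate([1636, 0, 850]) cube([1283, 164, 1268]); }


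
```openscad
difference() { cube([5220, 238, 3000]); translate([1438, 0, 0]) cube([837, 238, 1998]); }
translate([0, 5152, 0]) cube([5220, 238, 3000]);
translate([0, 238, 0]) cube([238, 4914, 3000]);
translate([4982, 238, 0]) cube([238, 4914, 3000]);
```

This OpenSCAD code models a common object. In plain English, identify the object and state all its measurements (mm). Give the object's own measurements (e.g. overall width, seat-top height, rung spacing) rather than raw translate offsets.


A single room: four walls, each 3000 mm tall and 238 mm thick, enclosing an outside footprint 5220×5390 mm (x × y), no floor or roof. The front and back walls (−y and +y sides) run the full x-width; the side walls fit between their inner faces. A door opening 837 mm wide and 1998 mm tall is cut through the front wall from the floor up, its −x edge 1438 mm from the wall's −x end.


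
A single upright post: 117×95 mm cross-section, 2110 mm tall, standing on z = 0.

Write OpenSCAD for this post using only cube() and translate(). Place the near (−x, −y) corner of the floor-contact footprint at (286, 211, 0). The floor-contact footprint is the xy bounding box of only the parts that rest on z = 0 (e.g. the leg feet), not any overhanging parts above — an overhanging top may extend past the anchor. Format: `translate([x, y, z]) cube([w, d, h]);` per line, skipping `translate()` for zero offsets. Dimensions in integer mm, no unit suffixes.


translate([286, 211, 0]) cube([117, 95, 2110]);


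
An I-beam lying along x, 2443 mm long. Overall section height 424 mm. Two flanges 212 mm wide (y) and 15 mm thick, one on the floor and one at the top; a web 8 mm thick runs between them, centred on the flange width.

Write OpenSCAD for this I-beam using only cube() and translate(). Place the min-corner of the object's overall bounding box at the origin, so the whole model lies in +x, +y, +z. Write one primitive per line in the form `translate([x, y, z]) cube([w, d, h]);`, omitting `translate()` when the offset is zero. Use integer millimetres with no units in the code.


cube([2443, 212, 15]);
translate([0, 102, 15]) cube([2443, 8, 394]);
translate([0, 0, 409]) cube([2443, 212, 15]);


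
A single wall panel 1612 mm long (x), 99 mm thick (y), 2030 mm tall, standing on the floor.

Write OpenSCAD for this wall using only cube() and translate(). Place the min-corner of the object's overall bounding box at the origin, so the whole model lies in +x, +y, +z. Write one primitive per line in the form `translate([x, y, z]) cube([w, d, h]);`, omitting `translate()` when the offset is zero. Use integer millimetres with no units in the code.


cube([1612, 99, 2030]);


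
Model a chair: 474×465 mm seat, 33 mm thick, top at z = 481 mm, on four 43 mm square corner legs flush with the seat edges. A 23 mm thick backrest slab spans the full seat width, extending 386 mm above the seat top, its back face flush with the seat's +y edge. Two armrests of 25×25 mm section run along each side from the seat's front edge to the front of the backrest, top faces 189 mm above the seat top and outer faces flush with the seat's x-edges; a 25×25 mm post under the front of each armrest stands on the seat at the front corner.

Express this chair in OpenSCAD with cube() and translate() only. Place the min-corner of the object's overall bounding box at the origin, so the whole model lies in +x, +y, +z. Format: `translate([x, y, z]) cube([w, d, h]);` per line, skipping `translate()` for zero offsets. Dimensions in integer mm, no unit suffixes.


translate([0, 0, 448]) cube([474, 465, 33]);
cube([43, 43, 448]);
translate([431, 0, 0]) cube([43, 43, 448]);
translate([0, 422, 0]) cube([43, 43, 448]);
translate([431, 422, 0]) cube([43, 43, 448]);
translate([0, 442, 481]) cube([474, 23, 386]);
translate([0, 0, 645]) cube([25, 442, 25]);
translate([449, 0, 645]) cube([25, 442, 25]);
translate([0, 0, 481]) cube([25, 25, 164]);
translate([449, 0, 481]) cube([25, 25, 164]);


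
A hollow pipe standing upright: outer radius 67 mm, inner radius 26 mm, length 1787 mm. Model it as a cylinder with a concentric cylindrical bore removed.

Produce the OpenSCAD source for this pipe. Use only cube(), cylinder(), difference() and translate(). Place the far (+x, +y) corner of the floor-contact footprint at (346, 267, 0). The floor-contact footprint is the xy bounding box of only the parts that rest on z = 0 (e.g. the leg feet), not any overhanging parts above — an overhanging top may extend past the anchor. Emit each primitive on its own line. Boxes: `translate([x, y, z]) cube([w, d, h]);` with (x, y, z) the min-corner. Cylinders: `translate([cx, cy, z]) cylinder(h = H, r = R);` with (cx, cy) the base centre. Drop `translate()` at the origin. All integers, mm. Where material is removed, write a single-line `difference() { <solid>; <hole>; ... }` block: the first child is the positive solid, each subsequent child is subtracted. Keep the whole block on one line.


difference() { translate([279, 200, 0]) cylinder(h = 1787, r = 67); translate([279, 200, 0]) cylinder(h = 1787, r = 26); }


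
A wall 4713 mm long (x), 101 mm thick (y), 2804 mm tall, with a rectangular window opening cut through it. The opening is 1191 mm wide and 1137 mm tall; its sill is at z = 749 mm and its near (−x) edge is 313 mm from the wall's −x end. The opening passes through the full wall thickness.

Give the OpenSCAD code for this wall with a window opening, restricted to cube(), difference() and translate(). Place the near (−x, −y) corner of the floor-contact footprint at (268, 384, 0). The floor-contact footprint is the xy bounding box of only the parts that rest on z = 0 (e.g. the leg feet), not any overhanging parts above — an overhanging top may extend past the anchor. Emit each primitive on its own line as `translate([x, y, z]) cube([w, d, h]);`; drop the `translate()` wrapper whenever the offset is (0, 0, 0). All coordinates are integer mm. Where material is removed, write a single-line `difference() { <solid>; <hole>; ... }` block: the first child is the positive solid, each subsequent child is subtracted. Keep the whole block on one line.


difference() { translate([268, 384, 0]) cube([4713, 101, 2804]); translate([581, 384, 749]) cube([1191, 101, 1137]); }


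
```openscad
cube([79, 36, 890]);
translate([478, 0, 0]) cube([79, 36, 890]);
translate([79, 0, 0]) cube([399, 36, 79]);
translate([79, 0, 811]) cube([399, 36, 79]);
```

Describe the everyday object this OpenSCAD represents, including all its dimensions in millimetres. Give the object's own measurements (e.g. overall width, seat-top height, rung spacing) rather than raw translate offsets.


A rectangular picture frame lying in the x–z plane (depth along y). The opening is 399 mm wide (x) by 732 mm tall (z), surrounded by a border 79 mm wide on all four sides. The frame is 36 mm deep and is made of two full-height vertical stiles with two horizontal rails fitted between them.


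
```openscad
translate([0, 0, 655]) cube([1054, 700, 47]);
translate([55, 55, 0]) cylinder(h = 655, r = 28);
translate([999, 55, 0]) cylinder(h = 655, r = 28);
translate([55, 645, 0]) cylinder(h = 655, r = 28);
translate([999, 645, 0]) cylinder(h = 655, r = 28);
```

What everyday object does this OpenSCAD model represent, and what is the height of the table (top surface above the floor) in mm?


A table. The table height is 702 mm.

A 1054×700×47 slab sits at z = 655 on four Ø56 mm round legs — a table. The top surface is at 655 + 47 = 702 mm.


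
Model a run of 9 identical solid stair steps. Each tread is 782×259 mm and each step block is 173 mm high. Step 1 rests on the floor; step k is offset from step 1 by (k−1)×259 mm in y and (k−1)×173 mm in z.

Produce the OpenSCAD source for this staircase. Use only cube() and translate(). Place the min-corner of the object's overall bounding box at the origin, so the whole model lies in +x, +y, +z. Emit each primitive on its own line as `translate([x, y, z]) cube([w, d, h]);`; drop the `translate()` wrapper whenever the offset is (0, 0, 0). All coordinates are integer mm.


cube([782, 259, 173]);
translate([0, 259, 173]) cube([782, 259, 173]);
translate([0, 518, 346]) cube([782, 259, 173]);
translate([0, 777, 519]) cube([782, 259, 173]);
translate([0, 1036, 692]) cube([782, 259, 173]);
translate([0, 1295, 865]) cube([782, 259, 173]);
translate([0, 1554, 1038]) cube([782, 259, 173]);
translate([0, 1813, 1211]) cube([782, 259, 173]);
translate([0, 2072, 1384]) cube([782, 259, 173]);


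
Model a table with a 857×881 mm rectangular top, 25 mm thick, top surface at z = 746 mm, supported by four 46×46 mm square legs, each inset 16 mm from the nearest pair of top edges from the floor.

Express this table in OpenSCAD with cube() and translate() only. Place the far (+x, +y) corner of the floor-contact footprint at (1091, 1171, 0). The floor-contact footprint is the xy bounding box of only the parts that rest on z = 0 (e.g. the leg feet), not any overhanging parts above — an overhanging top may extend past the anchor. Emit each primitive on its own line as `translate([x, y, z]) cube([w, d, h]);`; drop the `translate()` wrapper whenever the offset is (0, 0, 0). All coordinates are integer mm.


// leg_h = 746 - 25 = 721
translate([250, 306, 721]) cube([857, 881, 25]);
translate([266, 322, 0]) cube([46, 46, 721]);
translate([1045, 322, 0]) cube([46, 46, 721]);
translate([266, 1125, 0]) cube([46, 46, 721]);
translate([1045, 1125, 0]) cube([46, 46, 721]);


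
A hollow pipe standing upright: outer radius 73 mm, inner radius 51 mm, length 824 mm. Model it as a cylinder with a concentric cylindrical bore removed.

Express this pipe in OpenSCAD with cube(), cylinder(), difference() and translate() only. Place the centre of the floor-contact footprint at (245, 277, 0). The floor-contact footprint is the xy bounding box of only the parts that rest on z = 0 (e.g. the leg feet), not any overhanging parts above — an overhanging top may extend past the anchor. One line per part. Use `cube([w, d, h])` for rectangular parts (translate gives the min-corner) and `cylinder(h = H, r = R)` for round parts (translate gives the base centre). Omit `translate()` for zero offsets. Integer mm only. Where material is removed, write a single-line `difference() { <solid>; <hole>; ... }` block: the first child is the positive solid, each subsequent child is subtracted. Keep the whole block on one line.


difference() { translate([245, 277, 0]) cylinder(h = 824, r = 73); translate([245, 277, 0]) cylinder(h = 824, r = 51); }


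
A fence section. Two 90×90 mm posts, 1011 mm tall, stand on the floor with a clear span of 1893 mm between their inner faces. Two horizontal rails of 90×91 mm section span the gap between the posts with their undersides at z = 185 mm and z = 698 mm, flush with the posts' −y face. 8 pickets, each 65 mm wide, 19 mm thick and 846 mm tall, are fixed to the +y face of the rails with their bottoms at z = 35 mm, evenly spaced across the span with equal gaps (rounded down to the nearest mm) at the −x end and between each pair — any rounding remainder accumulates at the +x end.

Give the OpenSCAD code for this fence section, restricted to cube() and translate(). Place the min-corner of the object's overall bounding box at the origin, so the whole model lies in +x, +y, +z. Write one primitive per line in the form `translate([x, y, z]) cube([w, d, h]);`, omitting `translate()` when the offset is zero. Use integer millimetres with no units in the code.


cube([90, 90, 1011]);
translate([1983, 0, 0]) cube([90, 90, 1011]);
translate([90, 0, 185]) cube([1893, 90, 91]);
translate([90, 0, 698]) cube([1893, 90, 91]);
translate([242, 90, 35]) cube([65, 19, 846]);
translate([459, 90, 35]) cube([65, 19, 846]);
translate([676, 90, 35]) cube([65, 19, 846]);
translate([893, 90, 35]) cube([65, 19, 846]);
translate([1110, 90, 35]) cube([65, 19, 846]);
translate([1327, 90, 35]) cube([65, 19, 846]);
translate([1544, 90, 35]) cube([65, 19, 846]);
translate([1761, 90, 35]) cube([65, 19, 846]);


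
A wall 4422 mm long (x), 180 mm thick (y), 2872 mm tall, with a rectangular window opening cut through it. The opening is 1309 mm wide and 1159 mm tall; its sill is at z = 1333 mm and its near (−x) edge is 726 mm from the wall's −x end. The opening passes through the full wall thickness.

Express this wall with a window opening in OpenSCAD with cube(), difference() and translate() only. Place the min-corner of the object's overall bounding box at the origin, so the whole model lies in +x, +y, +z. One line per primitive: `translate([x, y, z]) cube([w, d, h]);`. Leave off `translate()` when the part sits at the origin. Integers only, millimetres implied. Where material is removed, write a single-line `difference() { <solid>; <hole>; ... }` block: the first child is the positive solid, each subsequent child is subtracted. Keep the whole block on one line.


difference() { cube([4422, 180, 2872]); translate([726, 0, 1333]) cube([1309, 180, 1159]); }


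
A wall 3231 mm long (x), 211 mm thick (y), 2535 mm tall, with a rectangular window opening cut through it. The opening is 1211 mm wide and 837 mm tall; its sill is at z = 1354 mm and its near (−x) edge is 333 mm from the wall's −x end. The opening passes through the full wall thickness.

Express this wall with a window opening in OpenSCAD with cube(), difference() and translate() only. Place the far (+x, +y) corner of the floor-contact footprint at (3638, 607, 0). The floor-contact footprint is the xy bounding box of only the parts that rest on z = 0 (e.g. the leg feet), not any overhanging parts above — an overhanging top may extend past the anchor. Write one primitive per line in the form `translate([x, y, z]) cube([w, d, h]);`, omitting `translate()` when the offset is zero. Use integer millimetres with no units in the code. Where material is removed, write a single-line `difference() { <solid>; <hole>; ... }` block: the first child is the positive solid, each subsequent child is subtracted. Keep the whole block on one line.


difference() { translate([407, 396, 0]) cube([3231, 211, 2535]); translate([740, 396, 1354]) cube([1211, 211, 837]); }


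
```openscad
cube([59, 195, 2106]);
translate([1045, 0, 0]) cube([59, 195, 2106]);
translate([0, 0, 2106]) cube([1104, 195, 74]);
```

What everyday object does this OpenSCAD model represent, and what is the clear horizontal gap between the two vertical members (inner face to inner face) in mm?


A door frame. The clear opening width is 986 mm.

Two 2106 mm tall posts with a header on top — a door frame. The left jamb is 59 mm wide at x = 0; the right jamb starts at x = 1045. The clear opening is 1045 − 59 = 986 mm.


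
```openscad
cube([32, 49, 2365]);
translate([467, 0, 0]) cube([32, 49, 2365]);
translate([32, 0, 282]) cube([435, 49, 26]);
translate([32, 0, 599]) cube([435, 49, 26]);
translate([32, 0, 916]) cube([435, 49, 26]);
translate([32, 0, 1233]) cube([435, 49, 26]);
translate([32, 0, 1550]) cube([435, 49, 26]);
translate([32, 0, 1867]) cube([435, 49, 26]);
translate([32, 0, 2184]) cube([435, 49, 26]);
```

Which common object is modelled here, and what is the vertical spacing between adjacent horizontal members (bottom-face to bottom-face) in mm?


A ladder. The rung spacing is 317 mm.

Two tall 32×49 posts with 7 short bars between them — a ladder. Adjacent rungs sit at z = 282 and z = 599, so the spacing is 599 − 282 = 317 mm.


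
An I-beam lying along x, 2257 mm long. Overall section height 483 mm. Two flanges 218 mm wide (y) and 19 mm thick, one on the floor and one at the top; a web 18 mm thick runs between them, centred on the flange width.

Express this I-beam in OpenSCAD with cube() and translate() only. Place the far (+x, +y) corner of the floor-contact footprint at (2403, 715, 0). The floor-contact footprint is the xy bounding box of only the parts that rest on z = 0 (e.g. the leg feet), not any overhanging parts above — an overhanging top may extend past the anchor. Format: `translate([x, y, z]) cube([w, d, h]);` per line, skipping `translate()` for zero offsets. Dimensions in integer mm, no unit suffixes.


translate([146, 497, 0]) cube([2257, 218, 19]);
translate([146, 597, 19]) cube([2257, 18, 445]);
translate([146, 497, 464]) cube([2257, 218, 19]);


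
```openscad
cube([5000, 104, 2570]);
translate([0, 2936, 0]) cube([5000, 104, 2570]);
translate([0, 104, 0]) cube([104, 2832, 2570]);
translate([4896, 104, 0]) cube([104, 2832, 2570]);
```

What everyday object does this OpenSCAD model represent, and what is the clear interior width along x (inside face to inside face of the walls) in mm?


A house (or room) frame. The interior width is 4792 mm.

Four 2570 mm walls enclosing a rectangle with no floor or roof — a room or house frame. Outside width is 5000 mm and wall thickness is 104 mm, so the interior width is 5000 − 2 × 104 = 4792 mm.


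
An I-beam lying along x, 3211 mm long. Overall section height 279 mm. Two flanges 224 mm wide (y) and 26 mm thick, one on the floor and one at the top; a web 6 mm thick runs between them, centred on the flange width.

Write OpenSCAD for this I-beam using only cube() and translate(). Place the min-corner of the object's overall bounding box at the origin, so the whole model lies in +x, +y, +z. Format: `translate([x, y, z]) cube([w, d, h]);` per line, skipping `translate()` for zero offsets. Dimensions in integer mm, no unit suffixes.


cube([3211, 224, 26]);
translate([0, 109, 26]) cube([3211, 6, 227]);
translate([0, 0, 253]) cube([3211, 224, 26]);


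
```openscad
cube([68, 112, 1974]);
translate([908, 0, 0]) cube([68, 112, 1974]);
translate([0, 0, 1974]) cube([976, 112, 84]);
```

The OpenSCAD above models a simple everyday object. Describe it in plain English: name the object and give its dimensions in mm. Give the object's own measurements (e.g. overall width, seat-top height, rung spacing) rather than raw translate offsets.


A door frame. The clear opening is 840 mm wide and 1974 mm high. Two 68 mm wide jambs, 112 mm deep, stand either side of the opening from the floor to the top of the opening. A 84 mm thick head sits across the top of both jambs, spanning the full outside width of the frame.


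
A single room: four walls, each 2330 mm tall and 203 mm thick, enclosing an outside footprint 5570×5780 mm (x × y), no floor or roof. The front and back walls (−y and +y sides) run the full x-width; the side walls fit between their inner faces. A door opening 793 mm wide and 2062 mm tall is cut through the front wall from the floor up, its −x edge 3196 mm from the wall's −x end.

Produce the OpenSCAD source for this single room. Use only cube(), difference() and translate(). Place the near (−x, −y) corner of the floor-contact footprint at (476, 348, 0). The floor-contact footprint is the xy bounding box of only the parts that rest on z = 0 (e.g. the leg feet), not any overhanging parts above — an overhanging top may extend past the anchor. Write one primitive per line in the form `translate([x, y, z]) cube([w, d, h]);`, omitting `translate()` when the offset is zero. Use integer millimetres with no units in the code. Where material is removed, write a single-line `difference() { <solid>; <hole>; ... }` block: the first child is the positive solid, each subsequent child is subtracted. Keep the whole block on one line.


difference() { translate([476, 348, 0]) cube([5570, 203, 2330]); translate([3672, 348, 0]) cube([793, 203, 2062]); }
translate([476, 5925, 0]) cube([5570, 203, 2330]);
translate([476, 551, 0]) cube([203, 5374, 2330]);
translate([5843, 551, 0]) cube([203, 5374, 2330]);


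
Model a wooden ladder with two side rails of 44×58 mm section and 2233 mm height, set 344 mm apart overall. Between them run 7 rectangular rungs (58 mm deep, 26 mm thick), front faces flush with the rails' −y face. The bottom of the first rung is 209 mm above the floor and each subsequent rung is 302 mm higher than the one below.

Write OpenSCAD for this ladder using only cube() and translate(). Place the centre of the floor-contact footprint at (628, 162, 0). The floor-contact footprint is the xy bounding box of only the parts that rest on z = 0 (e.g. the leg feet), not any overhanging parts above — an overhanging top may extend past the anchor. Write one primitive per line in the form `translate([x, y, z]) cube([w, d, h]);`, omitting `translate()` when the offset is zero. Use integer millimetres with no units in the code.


// rung span = 344 - 2*44 = 256
// rung[k] z = 209 + k*302
translate([456, 133, 0]) cube([44, 58, 2233]);
translate([756, 133, 0]) cube([44, 58, 2233]);
translate([500, 133, 209]) cube([256, 58, 26]);
translate([500, 133, 511]) cube([256, 58, 26]);
translate([500, 133, 813]) cube([256, 58, 26]);
translate([500, 133, 1115]) cube([256, 58, 26]);
translate([500, 133, 1417]) cube([256, 58, 26]);
translate([500, 133, 1719]) cube([256, 58, 26]);
translate([500, 133, 2021]) cube([256, 58, 26]);


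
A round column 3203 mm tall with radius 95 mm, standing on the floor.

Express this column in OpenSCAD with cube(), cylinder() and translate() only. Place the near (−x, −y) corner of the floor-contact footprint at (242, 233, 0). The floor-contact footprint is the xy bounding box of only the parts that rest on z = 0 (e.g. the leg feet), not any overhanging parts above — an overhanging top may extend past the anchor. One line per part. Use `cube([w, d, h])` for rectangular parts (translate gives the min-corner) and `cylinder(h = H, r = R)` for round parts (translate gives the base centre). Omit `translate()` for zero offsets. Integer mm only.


translate([337, 328, 0]) cylinder(h = 3203, r = 95);
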